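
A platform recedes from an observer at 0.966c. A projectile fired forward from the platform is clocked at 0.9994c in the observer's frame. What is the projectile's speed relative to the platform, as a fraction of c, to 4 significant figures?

u' ≈ 0.9659c

Inverse velocity addition: u' = (u − v)/(1 − uv/c²)
= (0.9994 − 0.966)/(1 − 0.9994×0.966) = 0.03340/0.0345796 = 0.9659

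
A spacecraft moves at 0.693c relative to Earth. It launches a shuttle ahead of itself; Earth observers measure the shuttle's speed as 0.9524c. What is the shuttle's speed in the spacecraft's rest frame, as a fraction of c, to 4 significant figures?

Inverse velocity addition: u' = (u − v)/(1 − uv/c²)
= (0.9524 − 0.693)/(1 − 0.9524×0.693) = 0.2594/0.339987 = 0.7630

u' ≈ 0.7630c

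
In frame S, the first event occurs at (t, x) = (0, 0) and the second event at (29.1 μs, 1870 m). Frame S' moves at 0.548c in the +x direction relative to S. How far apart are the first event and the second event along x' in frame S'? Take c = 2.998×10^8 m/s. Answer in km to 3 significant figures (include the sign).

Δx' ≈ -3.48 km

γ = 1/√(1 − 0.548²) = 1.1955
Δx' = γ(Δx − vΔt) = 1.1955 × (1870 m − 0.548×(2.998×10^8 m/s)×29.1×10^-6 s)
= 1.1955 × (-2910.9 m) = -3.48 km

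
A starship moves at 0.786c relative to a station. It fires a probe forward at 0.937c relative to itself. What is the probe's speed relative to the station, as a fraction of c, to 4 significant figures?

Relativistic velocity addition: u = (u' + v)/(1 + u'v/c²)
= (0.937 + 0.786)/(1 + 0.937×0.786) = 1.723/1.73648 = 0.9922

u ≈ 0.9922c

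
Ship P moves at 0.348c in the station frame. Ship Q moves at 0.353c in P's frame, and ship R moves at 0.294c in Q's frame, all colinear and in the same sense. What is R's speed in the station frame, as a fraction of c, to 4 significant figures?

Compose boost 2: (0.353 + 0.348)/(1 + 0.353×0.348) = 0.7010/1.12284 = 0.624308
Compose boost 3: (0.294 + 0.624308)/(1 + 0.294×0.624308) = 0.918308/1.18355 = 0.7759

u ≈ 0.7759c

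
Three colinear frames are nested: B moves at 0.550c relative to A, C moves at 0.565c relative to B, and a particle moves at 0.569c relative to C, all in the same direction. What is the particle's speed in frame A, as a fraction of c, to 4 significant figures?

Compose boost 2: (0.565 + 0.550)/(1 + 0.565×0.550) = 1.115/1.31075 = 0.850658
Compose boost 3: (0.569 + 0.850658)/(1 + 0.569×0.850658) = 1.41966/1.48402 = 0.9566

u ≈ 0.9566c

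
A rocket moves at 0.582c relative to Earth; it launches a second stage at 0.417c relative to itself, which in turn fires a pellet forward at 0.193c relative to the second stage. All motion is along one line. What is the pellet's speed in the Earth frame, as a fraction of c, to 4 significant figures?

u ≈ 0.8630c

Compose boost 2: (0.417 + 0.582)/(1 + 0.417×0.582) = 0.9990/1.24269 = 0.803899
Compose boost 3: (0.193 + 0.803899)/(1 + 0.193×0.803899) = 0.996899/1.15515 = 0.8630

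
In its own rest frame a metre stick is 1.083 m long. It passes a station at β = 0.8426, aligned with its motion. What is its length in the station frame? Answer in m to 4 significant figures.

γ = 1/√(1 − 0.8426²) = 1.85687
Length contraction: L = L₀/γ = 1.083/1.85687 = 0.5832 m

L ≈ 0.5832 m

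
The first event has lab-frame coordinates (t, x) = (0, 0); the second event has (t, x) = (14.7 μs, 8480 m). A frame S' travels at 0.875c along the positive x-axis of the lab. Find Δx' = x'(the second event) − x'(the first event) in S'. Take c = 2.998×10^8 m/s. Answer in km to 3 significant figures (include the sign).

γ = 1/√(1 − 0.875²) = 2.0656
Δx' = γ(Δx − vΔt) = 2.0656 × (8480 m − 0.875×(2.998×10^8 m/s)×14.7×10^-6 s)
= 2.0656 × (4623.8 m) = 9.55 km

Δx' ≈ 9.55 km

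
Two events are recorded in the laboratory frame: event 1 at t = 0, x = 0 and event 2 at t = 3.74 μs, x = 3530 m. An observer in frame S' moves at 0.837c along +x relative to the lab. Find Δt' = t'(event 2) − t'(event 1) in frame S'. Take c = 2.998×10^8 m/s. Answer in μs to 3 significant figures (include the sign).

Δt' ≈ -11.2 μs

γ = 1/√(1 − 0.837²) = 1.8275
Δt' = γ(Δt − vΔx/c²) = 1.8275 × (3.74 μs − 0.837×3530 m / (2.998×10^8 m/s))
= 1.8275 × (-6.1153 μs) = -11.2 μs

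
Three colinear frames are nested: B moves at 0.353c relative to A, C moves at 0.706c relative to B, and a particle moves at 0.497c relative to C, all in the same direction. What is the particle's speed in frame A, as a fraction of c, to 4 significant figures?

Compose boost 2: (0.706 + 0.353)/(1 + 0.706×0.353) = 1.059/1.24922 = 0.847730
Compose boost 3: (0.497 + 0.847730)/(1 + 0.497×0.847730) = 1.34473/1.42132 = 0.9461

u ≈ 0.9461c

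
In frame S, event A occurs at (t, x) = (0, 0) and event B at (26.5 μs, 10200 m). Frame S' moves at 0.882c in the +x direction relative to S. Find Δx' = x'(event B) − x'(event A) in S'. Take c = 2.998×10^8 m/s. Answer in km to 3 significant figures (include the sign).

γ = 1/√(1 − 0.882²) = 2.1220
Δx' = γ(Δx − vΔt) = 2.1220 × (10200 m − 0.882×(2.998×10^8 m/s)×26.5×10^-6 s)
= 2.1220 × (3192.8 m) = 6.78 km

Δx' ≈ 6.78 km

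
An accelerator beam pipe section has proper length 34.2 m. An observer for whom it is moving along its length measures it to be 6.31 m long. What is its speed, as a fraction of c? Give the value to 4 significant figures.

γ = L₀/L = 34.2/6.31 = 5.41997
β = √(1 − 1/γ²) = 0.9828

β ≈ 0.9828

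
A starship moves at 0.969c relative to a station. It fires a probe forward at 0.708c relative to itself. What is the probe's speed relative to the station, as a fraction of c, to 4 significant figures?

u ≈ 0.9946c

Relativistic velocity addition: u = (u' + v)/(1 + u'v/c²)
= (0.708 + 0.969)/(1 + 0.708×0.969) = 1.677/1.68605 = 0.9946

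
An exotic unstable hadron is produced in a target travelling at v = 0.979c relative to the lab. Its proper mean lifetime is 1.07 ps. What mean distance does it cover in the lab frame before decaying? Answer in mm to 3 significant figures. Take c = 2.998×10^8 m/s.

d ≈ 1.54 mm

γ = 1/√(1 − 0.979²) = 4.9053
Dilated lifetime: Δt = γτ₀ = 4.9053 × 1.07 ps = 5.2487 ps
d = vΔt = 0.979c × 5.2487 ps = 2.9350×10^8 m/s × 5.2487×10^-12 s = 1.54 mm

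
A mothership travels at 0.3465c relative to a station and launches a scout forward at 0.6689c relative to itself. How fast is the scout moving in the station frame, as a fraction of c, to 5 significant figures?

u ≈ 0.82434c

Compose boost 2: (0.6689 + 0.3465)/(1 + 0.6689×0.3465) = 1.0154/1.231774 = 0.82434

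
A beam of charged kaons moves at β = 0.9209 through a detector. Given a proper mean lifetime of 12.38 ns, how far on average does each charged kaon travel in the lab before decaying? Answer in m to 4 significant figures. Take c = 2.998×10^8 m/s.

d ≈ 8.768 m

γ = 1/√(1 − 0.9209²) = 2.56543
Dilated lifetime: Δt = γτ₀ = 2.56543 × 12.38 ns = 31.7600 ns
d = vΔt = 0.9209c × 31.7600 ns = 2.76086×10^8 m/s × 3.17600×10^-8 s = 8.768 m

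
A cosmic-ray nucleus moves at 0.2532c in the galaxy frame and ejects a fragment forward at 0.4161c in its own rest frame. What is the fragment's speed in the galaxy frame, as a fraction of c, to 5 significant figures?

u ≈ 0.60551c

Compose boost 2: (0.4161 + 0.2532)/(1 + 0.4161×0.2532) = 0.66930/1.105357 = 0.60551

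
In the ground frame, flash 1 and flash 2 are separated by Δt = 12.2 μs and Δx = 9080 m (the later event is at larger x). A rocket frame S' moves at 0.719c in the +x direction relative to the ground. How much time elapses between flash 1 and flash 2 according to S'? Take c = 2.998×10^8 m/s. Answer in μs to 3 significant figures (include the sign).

γ = 1/√(1 − 0.719²) = 1.4388
Δt' = γ(Δt − vΔx/c²) = 1.4388 × (12.2 μs − 0.719×9080 m / (2.998×10^8 m/s))
= 1.4388 × (-9.5763 μs) = -13.8 μs

Δt' ≈ -13.8 μs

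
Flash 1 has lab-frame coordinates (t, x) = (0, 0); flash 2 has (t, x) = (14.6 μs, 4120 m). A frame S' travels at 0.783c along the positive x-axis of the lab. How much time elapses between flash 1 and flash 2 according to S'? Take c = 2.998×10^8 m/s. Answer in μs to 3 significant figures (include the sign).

γ = 1/√(1 − 0.783²) = 1.6077
Δt' = γ(Δt − vΔx/c²) = 1.6077 × (14.6 μs − 0.783×4120 m / (2.998×10^8 m/s))
= 1.6077 × (3.8396 μs) = 6.17 μs

Δt' ≈ 6.17 μs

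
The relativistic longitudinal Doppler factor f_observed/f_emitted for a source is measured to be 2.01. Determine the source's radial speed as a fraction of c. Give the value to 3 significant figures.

f_obs/f_src = √((1+β)/(1−β)) = 2.01  ⇒  (1+β)/(1−β) = 4.0401
β = |1 − D²|/(1 + D²) = |1 − 4.0401|/(1 + 4.0401) = 0.603

β ≈ 0.603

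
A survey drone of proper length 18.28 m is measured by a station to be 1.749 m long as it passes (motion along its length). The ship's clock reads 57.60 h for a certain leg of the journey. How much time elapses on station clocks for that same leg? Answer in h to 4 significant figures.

Δt ≈ 602.0 h

Length contraction ⇒ γ = L₀/L = 18.28/1.749 = 10.4517
Time dilation: Δt = γτ₀ = 10.4517 × 57.60 h = 602.0 h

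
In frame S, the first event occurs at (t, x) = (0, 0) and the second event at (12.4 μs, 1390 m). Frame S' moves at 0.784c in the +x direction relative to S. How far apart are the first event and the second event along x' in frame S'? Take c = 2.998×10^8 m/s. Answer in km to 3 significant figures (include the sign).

Δx' ≈ -2.46 km

γ = 1/√(1 − 0.784²) = 1.6109
Δx' = γ(Δx − vΔt) = 1.6109 × (1390 m − 0.784×(2.998×10^8 m/s)×12.4×10^-6 s)
= 1.6109 × (-1524.5 m) = -2.46 km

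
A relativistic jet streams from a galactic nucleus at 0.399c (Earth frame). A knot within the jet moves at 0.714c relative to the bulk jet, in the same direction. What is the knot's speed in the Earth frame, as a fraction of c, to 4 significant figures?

u ≈ 0.8662c

Relativistic velocity addition: u = (u' + v)/(1 + u'v/c²)
= (0.714 + 0.399)/(1 + 0.714×0.399) = 1.113/1.28489 = 0.8662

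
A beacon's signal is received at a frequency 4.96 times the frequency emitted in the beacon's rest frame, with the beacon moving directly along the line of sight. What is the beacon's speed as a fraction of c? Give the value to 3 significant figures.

β ≈ 0.922

f_obs/f_src = √((1+β)/(1−β)) = 4.96  ⇒  (1+β)/(1−β) = 24.602
β = |1 − D²|/(1 + D²) = |1 − 24.602|/(1 + 24.602) = 0.922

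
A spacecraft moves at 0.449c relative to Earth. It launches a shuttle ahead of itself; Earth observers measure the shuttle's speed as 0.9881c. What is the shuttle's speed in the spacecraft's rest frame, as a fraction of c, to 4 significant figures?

u' ≈ 0.9690c

Inverse velocity addition: u' = (u − v)/(1 − uv/c²)
= (0.9881 − 0.449)/(1 − 0.9881×0.449) = 0.5391/0.556343 = 0.9690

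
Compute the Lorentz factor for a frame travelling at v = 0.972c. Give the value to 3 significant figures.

γ ≈ 4.26

γ = 1/√(1 − β²) = 1/√(1 − 0.972²) = 1/√(0.055216) = 4.26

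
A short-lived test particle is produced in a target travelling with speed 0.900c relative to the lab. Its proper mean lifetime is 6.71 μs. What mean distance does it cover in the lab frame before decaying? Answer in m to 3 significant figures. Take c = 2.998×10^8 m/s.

d ≈ 4150 m

γ = 1/√(1 − 0.900²) = 2.2942
Dilated lifetime: Δt = γτ₀ = 2.2942 × 6.71 μs = 15.394 μs
d = vΔt = 0.900c × 15.394 μs = 2.6982×10^8 m/s × 1.5394×10^-5 s = 4150 m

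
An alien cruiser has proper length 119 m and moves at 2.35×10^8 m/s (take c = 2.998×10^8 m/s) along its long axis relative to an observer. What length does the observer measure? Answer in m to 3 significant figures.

β = v/c = 2.35×10^8 / 2.998×10^8 = 0.78386
γ = 1/√(1 − 0.78386²) = 1.6105
Length contraction: L = L₀/γ = 119/1.6105 = 73.9 m

L ≈ 73.9 m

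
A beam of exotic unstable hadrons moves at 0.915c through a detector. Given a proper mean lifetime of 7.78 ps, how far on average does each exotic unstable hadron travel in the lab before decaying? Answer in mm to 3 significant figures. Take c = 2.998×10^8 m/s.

d ≈ 5.29 mm

γ = 1/√(1 − 0.915²) = 2.4786
Dilated lifetime: Δt = γτ₀ = 2.4786 × 7.78 ps = 19.283 ps
d = vΔt = 0.915c × 19.283 ps = 2.7432×10^8 m/s × 1.9283×10^-11 s = 5.29 mm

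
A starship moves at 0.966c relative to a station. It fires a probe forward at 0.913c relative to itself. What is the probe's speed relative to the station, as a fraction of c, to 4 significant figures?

u ≈ 0.9984c

Relativistic velocity addition: u = (u' + v)/(1 + u'v/c²)
= (0.913 + 0.966)/(1 + 0.913×0.966) = 1.879/1.88196 = 0.9984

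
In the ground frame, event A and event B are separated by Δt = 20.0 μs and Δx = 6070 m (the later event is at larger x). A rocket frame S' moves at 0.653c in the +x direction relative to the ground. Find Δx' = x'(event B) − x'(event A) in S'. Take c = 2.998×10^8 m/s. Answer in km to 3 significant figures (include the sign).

Δx' ≈ 2.84 km

γ = 1/√(1 − 0.653²) = 1.3204
Δx' = γ(Δx − vΔt) = 1.3204 × (6070 m − 0.653×(2.998×10^8 m/s)×20.0×10^-6 s)
= 1.3204 × (2154.6 m) = 2.84 km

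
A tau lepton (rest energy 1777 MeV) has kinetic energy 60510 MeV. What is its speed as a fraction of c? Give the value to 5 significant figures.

γ = 1 + K/(m₀c²) = 1 + 60510/1777 = 35.05177
β = √(1 − 1/γ²) = 0.99959

β ≈ 0.99959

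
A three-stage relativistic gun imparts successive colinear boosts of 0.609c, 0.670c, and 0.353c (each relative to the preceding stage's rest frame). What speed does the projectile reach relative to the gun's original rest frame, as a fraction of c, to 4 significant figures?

Compose boost 2: (0.670 + 0.609)/(1 + 0.670×0.609) = 1.279/1.40803 = 0.908361
Compose boost 3: (0.353 + 0.908361)/(1 + 0.353×0.908361) = 1.26136/1.32065 = 0.9551

u ≈ 0.9551c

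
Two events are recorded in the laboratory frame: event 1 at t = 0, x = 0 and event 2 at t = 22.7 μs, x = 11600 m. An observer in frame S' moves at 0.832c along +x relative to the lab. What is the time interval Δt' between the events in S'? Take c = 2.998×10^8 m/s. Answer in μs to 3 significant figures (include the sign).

Δt' ≈ -17.1 μs

γ = 1/√(1 − 0.832²) = 1.8025
Δt' = γ(Δt − vΔx/c²) = 1.8025 × (22.7 μs − 0.832×11600 m / (2.998×10^8 m/s))
= 1.8025 × (-9.4921 μs) = -17.1 μs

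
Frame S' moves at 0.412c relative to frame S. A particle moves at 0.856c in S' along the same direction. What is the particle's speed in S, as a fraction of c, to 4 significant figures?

Relativistic velocity addition: u = (u' + v)/(1 + u'v/c²)
= (0.856 + 0.412)/(1 + 0.856×0.412) = 1.268/1.35267 = 0.9374

u ≈ 0.9374c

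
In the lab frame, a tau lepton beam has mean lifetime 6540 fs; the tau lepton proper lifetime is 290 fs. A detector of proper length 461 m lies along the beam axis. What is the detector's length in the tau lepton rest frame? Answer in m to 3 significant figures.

L ≈ 20.4 m

Time dilation ⇒ γ = Δt/τ₀ = 6540/290 = 22.552
Length contraction: L = L₀/γ = 461/22.552 = 20.4 m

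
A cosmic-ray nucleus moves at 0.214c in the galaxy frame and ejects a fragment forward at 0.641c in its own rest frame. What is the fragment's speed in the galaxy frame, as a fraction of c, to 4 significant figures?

u ≈ 0.7519c

Compose boost 2: (0.641 + 0.214)/(1 + 0.641×0.214) = 0.8550/1.13717 = 0.7519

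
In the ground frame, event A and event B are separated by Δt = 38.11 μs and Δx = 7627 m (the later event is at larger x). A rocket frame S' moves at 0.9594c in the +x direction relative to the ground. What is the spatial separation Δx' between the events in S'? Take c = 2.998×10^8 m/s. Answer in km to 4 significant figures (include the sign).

Δx' ≈ -11.82 km

γ = 1/√(1 − 0.9594²) = 3.54548
Δx' = γ(Δx − vΔt) = 3.54548 × (7627 m − 0.9594×(2.998×10^8 m/s)×38.11×10^-6 s)
= 3.54548 × (-3334.51 m) = -11.82 km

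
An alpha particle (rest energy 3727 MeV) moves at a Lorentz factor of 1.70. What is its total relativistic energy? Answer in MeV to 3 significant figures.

E ≈ 6340 MeV

γ = 1.70 (given)
E = γm₀c² = 1.70 × 3727 MeV = 6340 MeV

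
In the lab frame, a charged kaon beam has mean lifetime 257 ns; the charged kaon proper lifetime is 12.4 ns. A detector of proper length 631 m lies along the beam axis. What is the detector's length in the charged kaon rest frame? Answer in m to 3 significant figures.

Time dilation ⇒ γ = Δt/τ₀ = 257/12.4 = 20.726
Length contraction: L = L₀/γ = 631/20.726 = 30.4 m

L ≈ 30.4 m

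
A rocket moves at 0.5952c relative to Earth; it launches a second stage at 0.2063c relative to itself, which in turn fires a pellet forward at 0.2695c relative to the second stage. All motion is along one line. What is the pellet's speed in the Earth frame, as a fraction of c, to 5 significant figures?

u ≈ 0.82469c

Compose boost 2: (0.2063 + 0.5952)/(1 + 0.2063×0.5952) = 0.80150/1.122790 = 0.7138469
Compose boost 3: (0.2695 + 0.7138469)/(1 + 0.2695×0.7138469) = 0.9833469/1.192382 = 0.82469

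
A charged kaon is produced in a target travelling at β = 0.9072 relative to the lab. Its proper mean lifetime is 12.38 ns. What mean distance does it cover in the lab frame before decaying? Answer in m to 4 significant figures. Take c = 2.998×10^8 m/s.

d ≈ 8.004 m

γ = 1/√(1 − 0.9072²) = 2.37699
Dilated lifetime: Δt = γτ₀ = 2.37699 × 12.38 ns = 29.4272 ns
d = vΔt = 0.9072c × 29.4272 ns = 2.71979×10^8 m/s × 2.94272×10^-8 s = 8.004 m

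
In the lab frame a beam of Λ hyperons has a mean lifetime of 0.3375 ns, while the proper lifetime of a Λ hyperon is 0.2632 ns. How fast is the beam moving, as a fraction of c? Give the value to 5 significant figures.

β ≈ 0.62596

γ = Δt/τ₀ = 0.3375/0.2632 = 1.282295
β = √(1 − 1/γ²) = √(1 − 1/1.282295²) = 0.62596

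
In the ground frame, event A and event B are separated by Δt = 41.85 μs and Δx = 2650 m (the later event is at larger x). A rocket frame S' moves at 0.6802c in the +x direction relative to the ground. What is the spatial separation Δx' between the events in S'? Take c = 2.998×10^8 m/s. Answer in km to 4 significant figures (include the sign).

Δx' ≈ -8.027 km

γ = 1/√(1 − 0.6802²) = 1.36421
Δx' = γ(Δx − vΔt) = 1.36421 × (2650 m − 0.6802×(2.998×10^8 m/s)×41.85×10^-6 s)
= 1.36421 × (-5884.22 m) = -8.027 km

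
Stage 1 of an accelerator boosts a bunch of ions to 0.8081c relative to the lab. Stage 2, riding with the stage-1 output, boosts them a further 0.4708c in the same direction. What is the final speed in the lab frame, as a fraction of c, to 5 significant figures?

Compose boost 2: (0.4708 + 0.8081)/(1 + 0.4708×0.8081) = 1.2789/1.380453 = 0.92643

u ≈ 0.92643c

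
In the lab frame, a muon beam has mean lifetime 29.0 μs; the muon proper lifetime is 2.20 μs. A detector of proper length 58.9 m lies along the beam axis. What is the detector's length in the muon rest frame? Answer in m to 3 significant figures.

Time dilation ⇒ γ = Δt/τ₀ = 29.0/2.20 = 13.182
Length contraction: L = L₀/γ = 58.9/13.182 = 4.47 m

L ≈ 4.47 m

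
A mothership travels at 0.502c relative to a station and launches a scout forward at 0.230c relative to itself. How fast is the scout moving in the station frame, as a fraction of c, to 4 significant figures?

Compose boost 2: (0.230 + 0.502)/(1 + 0.230×0.502) = 0.7320/1.11546 = 0.6562

u ≈ 0.6562c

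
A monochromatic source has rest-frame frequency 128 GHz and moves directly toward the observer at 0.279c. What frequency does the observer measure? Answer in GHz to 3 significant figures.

Relativistic Doppler: f_obs = f_src √((1+β)/(1−β))
= 128 × √(1.2790/0.72100) = 128 × 1.3319 = 170 GHz

f_obs ≈ 170 GHz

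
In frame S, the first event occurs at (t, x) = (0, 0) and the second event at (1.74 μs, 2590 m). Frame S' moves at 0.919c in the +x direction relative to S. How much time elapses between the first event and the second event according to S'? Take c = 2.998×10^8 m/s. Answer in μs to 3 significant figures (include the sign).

Δt' ≈ -15.7 μs

γ = 1/√(1 − 0.919²) = 2.5364
Δt' = γ(Δt − vΔx/c²) = 2.5364 × (1.74 μs − 0.919×2590 m / (2.998×10^8 m/s))
= 2.5364 × (-6.1993 μs) = -15.7 μs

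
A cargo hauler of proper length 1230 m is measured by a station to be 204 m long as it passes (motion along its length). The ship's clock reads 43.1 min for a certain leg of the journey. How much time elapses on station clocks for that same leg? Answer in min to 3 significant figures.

Δt ≈ 260 min

Length contraction ⇒ γ = L₀/L = 1230/204 = 6.0294
Time dilation: Δt = γτ₀ = 6.0294 × 43.1 min = 260 min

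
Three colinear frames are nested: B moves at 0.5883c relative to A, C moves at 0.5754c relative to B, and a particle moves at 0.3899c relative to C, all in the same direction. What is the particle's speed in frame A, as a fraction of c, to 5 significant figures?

Compose boost 2: (0.5754 + 0.5883)/(1 + 0.5754×0.5883) = 1.1637/1.338508 = 0.8694010
Compose boost 3: (0.3899 + 0.8694010)/(1 + 0.3899×0.8694010) = 1.259301/1.338979 = 0.94049

u ≈ 0.94049c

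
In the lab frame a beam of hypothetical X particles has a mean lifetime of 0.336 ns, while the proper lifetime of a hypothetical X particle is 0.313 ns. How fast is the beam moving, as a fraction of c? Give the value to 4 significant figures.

β ≈ 0.3636

γ = Δt/τ₀ = 0.336/0.313 = 1.07348
β = √(1 − 1/γ²) = √(1 − 1/1.07348²) = 0.3636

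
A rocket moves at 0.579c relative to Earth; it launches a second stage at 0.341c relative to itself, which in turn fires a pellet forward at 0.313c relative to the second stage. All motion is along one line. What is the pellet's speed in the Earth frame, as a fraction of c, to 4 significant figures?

Compose boost 2: (0.341 + 0.579)/(1 + 0.341×0.579) = 0.9200/1.19744 = 0.768306
Compose boost 3: (0.313 + 0.768306)/(1 + 0.313×0.768306) = 1.08131/1.24048 = 0.8717

u ≈ 0.8717c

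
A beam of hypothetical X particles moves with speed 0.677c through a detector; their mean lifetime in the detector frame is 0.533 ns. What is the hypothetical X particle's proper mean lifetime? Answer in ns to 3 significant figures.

τ₀ ≈ 0.392 ns

γ = 1/√(1 − 0.677²) = 1.3587
Proper time: τ₀ = Δt/γ = 0.533/1.3587 = 0.392 ns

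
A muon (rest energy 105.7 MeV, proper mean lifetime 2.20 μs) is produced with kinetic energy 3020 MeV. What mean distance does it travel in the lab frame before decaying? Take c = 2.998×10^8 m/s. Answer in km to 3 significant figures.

d ≈ 19.5 km

γ = 1 + K/(m₀c²) = 1 + 3020/105.7 = 29.571
β = √(1 − 1/γ²) = 0.99943
Dilated lifetime: γτ₀ = 29.571 × 2.20 μs = 65.057 μs
d = βc·γτ₀ = 0.99943 × (2.998×10^8 m/s) × 6.5057×10^-5 s = 19.5 km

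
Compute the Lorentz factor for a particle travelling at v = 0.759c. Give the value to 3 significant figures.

γ = 1/√(1 − β²) = 1/√(1 − 0.759²) = 1/√(0.42392) = 1.54

γ ≈ 1.54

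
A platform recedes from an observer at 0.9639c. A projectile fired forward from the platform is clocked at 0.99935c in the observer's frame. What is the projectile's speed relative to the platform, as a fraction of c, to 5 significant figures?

Inverse velocity addition: u' = (u − v)/(1 − uv/c²)
= (0.99935 − 0.9639)/(1 − 0.99935×0.9639) = 0.035450/0.03672654 = 0.96524

u' ≈ 0.96524c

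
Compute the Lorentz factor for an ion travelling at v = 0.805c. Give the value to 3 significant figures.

γ ≈ 1.69

γ = 1/√(1 − β²) = 1/√(1 − 0.805²) = 1/√(0.35197) = 1.69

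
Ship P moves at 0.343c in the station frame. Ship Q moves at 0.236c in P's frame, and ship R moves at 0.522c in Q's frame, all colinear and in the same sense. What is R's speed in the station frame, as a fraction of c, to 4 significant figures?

Compose boost 2: (0.236 + 0.343)/(1 + 0.236×0.343) = 0.5790/1.08095 = 0.535641
Compose boost 3: (0.522 + 0.535641)/(1 + 0.522×0.535641) = 1.05764/1.27960 = 0.8265

u ≈ 0.8265c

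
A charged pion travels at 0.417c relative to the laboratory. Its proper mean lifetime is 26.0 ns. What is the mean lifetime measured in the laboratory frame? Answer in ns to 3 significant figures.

γ = 1/√(1 − 0.417²) = 1.1002
Time dilation: Δt = γτ₀ = 1.1002 × 26.0 ns = 28.6 ns

Δt ≈ 28.6 ns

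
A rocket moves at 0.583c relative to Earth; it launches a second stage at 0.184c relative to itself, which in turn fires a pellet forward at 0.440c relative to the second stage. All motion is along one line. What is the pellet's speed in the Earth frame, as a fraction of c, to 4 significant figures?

Compose boost 2: (0.184 + 0.583)/(1 + 0.184×0.583) = 0.7670/1.10727 = 0.692693
Compose boost 3: (0.440 + 0.692693)/(1 + 0.440×0.692693) = 1.13269/1.30479 = 0.8681

u ≈ 0.8681c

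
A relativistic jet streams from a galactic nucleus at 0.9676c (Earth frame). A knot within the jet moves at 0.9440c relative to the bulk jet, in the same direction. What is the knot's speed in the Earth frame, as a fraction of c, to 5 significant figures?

Relativistic velocity addition: u = (u' + v)/(1 + u'v/c²)
= (0.9440 + 0.9676)/(1 + 0.9440×0.9676) = 1.9116/1.913414 = 0.99905

u ≈ 0.99905c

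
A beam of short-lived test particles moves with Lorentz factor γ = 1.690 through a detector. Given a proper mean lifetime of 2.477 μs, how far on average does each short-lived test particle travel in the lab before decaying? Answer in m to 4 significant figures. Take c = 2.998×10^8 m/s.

d ≈ 1012 m

β = √(1 − 1/γ²) = √(1 − 1/1.690²) = 0.806147
Dilated lifetime: Δt = γτ₀ = 1.690 × 2.477 μs = 4.18613 μs
d = vΔt = 0.806147c × 4.18613 μs = 2.41683×10^8 m/s × 4.18613×10^-6 s = 1012 m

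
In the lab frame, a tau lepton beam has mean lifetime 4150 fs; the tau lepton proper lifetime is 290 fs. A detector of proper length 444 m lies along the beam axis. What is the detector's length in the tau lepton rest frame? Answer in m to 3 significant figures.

Time dilation ⇒ γ = Δt/τ₀ = 4150/290 = 14.310
Length contraction: L = L₀/γ = 444/14.310 = 31.0 m

L ≈ 31.0 m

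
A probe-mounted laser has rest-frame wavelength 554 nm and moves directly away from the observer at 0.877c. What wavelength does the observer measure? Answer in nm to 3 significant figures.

λ_obs ≈ 2160 nm

Relativistic Doppler: λ_obs = λ_src √((1+β)/(1−β))
= 554 × √(1.8770/0.12300) = 554 × 3.9064 = 2160 nm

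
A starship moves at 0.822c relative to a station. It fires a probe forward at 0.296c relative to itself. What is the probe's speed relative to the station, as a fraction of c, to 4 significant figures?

Relativistic velocity addition: u = (u' + v)/(1 + u'v/c²)
= (0.296 + 0.822)/(1 + 0.296×0.822) = 1.118/1.24331 = 0.8992

u ≈ 0.8992c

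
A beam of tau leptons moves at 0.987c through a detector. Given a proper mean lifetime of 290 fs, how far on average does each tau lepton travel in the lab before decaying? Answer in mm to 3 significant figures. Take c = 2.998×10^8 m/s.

d ≈ 0.534 mm

γ = 1/√(1 − 0.987²) = 6.2220
Dilated lifetime: Δt = γτ₀ = 6.2220 × 290 fs = 1804.4 fs
d = vΔt = 0.987c × 1804.4 fs = 2.9590×10^8 m/s × 1.8044×10^-12 s = 0.534 mm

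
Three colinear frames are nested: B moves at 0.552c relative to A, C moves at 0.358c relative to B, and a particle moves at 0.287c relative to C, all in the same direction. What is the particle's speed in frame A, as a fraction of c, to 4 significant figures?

Compose boost 2: (0.358 + 0.552)/(1 + 0.358×0.552) = 0.9100/1.19762 = 0.759843
Compose boost 3: (0.287 + 0.759843)/(1 + 0.287×0.759843) = 1.04684/1.21807 = 0.8594

u ≈ 0.8594c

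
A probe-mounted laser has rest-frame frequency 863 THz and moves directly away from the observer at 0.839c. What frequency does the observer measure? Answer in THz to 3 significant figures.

f_obs ≈ 255 THz

Relativistic Doppler: f_obs = f_src √((1−β)/(1+β))
= 863 × √(0.16100/1.8390) = 863 × 0.29588 = 255 THz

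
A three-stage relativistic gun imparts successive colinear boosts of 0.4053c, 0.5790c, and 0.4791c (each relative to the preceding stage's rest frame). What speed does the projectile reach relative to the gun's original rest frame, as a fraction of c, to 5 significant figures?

Compose boost 2: (0.5790 + 0.4053)/(1 + 0.5790×0.4053) = 0.98430/1.234669 = 0.7972179
Compose boost 3: (0.4791 + 0.7972179)/(1 + 0.4791×0.7972179) = 1.276318/1.381947 = 0.92356

u ≈ 0.92356c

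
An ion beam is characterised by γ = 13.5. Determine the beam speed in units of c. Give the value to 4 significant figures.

β = √(1 − 1/γ²) = √(1 − 1/13.5²) = √(0.994513) = 0.9973

β ≈ 0.9973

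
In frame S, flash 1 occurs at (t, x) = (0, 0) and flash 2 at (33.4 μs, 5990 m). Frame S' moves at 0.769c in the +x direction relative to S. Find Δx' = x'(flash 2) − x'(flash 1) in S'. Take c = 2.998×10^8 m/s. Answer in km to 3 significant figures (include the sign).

Δx' ≈ -2.68 km

γ = 1/√(1 − 0.769²) = 1.5643
Δx' = γ(Δx − vΔt) = 1.5643 × (5990 m − 0.769×(2.998×10^8 m/s)×33.4×10^-6 s)
= 1.5643 × (-1710.2 m) = -2.68 km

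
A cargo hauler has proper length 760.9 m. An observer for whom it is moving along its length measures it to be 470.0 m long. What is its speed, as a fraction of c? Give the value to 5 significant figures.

γ = L₀/L = 760.9/470.0 = 1.618936
β = √(1 − 1/γ²) = 0.78642

β ≈ 0.78642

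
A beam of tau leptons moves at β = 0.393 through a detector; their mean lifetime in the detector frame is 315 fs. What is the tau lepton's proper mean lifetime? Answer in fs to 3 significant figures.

γ = 1/√(1 − 0.393²) = 1.0875
Proper time: τ₀ = Δt/γ = 315/1.0875 = 290 fs

τ₀ ≈ 290 fs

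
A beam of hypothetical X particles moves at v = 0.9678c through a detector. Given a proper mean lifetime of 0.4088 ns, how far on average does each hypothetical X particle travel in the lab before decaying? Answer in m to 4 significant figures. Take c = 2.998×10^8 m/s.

γ = 1/√(1 − 0.9678²) = 3.97266
Dilated lifetime: Δt = γτ₀ = 3.97266 × 0.4088 ns = 1.62402 ns
d = vΔt = 0.9678c × 1.62402 ns = 2.90146×10^8 m/s × 1.62402×10^-9 s = 0.4712 m

d ≈ 0.4712 m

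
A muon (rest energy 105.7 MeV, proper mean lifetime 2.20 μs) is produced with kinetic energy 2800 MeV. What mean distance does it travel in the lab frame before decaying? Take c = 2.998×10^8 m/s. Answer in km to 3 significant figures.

d ≈ 18.1 km

γ = 1 + K/(m₀c²) = 1 + 2800/105.7 = 27.490
β = √(1 − 1/γ²) = 0.99934
Dilated lifetime: γτ₀ = 27.490 × 2.20 μs = 60.478 μs
d = βc·γτ₀ = 0.99934 × (2.998×10^8 m/s) × 6.0478×10^-5 s = 18.1 km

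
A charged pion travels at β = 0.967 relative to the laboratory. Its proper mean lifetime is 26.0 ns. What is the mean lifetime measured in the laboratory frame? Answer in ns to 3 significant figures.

γ = 1/√(1 − 0.967²) = 3.9250
Time dilation: Δt = γτ₀ = 3.9250 × 26.0 ns = 102 ns

Δt ≈ 102 ns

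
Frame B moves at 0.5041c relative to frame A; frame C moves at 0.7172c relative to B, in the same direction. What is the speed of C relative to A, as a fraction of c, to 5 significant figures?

Compose boost 2: (0.7172 + 0.5041)/(1 + 0.7172×0.5041) = 1.2213/1.361541 = 0.89700

u ≈ 0.89700c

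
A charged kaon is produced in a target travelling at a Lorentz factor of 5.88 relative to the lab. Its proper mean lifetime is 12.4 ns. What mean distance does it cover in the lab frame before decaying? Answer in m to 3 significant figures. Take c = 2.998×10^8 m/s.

β = √(1 − 1/γ²) = √(1 − 1/5.88²) = 0.98543
Dilated lifetime: Δt = γτ₀ = 5.88 × 12.4 ns = 72.912 ns
d = vΔt = 0.98543c × 72.912 ns = 2.9543×10^8 m/s × 7.2912×10^-8 s = 21.5 m

d ≈ 21.5 m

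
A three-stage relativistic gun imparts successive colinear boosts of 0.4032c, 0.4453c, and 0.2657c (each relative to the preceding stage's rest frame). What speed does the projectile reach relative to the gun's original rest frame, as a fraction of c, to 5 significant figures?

Compose boost 2: (0.4453 + 0.4032)/(1 + 0.4453×0.4032) = 0.84850/1.179545 = 0.7193452
Compose boost 3: (0.2657 + 0.7193452)/(1 + 0.2657×0.7193452) = 0.9850452/1.191130 = 0.82698

u ≈ 0.82698c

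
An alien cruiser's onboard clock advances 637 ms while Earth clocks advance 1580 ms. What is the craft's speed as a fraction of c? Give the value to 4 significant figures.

γ = Δt/τ₀ = 1580/637 = 2.48038
β = √(1 − 1/γ²) = √(1 − 1/2.48038²) = 0.9151

β ≈ 0.9151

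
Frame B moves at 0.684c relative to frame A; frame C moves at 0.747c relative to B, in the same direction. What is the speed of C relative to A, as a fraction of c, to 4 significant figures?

u ≈ 0.9471c

Compose boost 2: (0.747 + 0.684)/(1 + 0.747×0.684) = 1.431/1.51095 = 0.9471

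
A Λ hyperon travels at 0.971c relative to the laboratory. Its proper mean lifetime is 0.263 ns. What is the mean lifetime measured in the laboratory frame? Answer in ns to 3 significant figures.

γ = 1/√(1 − 0.971²) = 4.1827
Time dilation: Δt = γτ₀ = 4.1827 × 0.263 ns = 1.10 ns

Δt ≈ 1.10 ns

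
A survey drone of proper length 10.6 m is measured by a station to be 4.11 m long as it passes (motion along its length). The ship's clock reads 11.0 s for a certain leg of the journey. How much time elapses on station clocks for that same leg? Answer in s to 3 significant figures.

Δt ≈ 28.4 s

Length contraction ⇒ γ = L₀/L = 10.6/4.11 = 2.5791
Time dilation: Δt = γτ₀ = 2.5791 × 11.0 s = 28.4 s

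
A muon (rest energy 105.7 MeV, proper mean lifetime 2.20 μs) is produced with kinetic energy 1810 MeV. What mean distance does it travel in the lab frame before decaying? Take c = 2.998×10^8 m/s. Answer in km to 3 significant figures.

γ = 1 + K/(m₀c²) = 1 + 1810/105.7 = 18.124
β = √(1 − 1/γ²) = 0.99848
Dilated lifetime: γτ₀ = 18.124 × 2.20 μs = 39.873 μs
d = βc·γτ₀ = 0.99848 × (2.998×10^8 m/s) × 3.9873×10^-5 s = 11.9 km

d ≈ 11.9 km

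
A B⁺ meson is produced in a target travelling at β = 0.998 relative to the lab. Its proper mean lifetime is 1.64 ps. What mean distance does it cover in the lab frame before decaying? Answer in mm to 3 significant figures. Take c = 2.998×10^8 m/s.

d ≈ 7.76 mm

γ = 1/√(1 − 0.998²) = 15.819
Dilated lifetime: Δt = γτ₀ = 15.819 × 1.64 ps = 25.944 ps
d = vΔt = 0.998c × 25.944 ps = 2.9920×10^8 m/s × 2.5944×10^-11 s = 7.76 mm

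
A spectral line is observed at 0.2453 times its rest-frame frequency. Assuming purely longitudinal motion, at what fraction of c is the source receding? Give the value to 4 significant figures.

f_obs/f_src = √((1−β)/(1+β)) = 0.2453  ⇒  (1−β)/(1+β) = 0.0601721
β = |1 − D²|/(1 + D²) = |1 − 0.0601721|/(1 + 0.0601721) = 0.8865

β ≈ 0.8865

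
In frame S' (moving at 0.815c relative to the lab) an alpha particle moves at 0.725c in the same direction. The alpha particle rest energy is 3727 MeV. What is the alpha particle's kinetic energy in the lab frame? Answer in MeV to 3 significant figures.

K ≈ 11100 MeV

u_lab = (0.725 + 0.815)/(1 + 0.725×0.815) = 0.968021
γ = 1/√(1 − 0.968021²) = 3.9861
K = (γ − 1)m₀c² = (3.9861 − 1) × 3727 = 2.9861 × 3727 = 11100 MeV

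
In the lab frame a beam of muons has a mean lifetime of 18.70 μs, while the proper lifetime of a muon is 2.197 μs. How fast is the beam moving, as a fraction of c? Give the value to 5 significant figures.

γ = Δt/τ₀ = 18.70/2.197 = 8.511607
β = √(1 − 1/γ²) = √(1 − 1/8.511607²) = 0.99307

β ≈ 0.99307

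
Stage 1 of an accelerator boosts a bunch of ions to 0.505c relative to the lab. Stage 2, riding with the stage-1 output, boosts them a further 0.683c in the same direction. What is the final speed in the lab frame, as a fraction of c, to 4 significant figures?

Compose boost 2: (0.683 + 0.505)/(1 + 0.683×0.505) = 1.188/1.34492 = 0.8833

u ≈ 0.8833c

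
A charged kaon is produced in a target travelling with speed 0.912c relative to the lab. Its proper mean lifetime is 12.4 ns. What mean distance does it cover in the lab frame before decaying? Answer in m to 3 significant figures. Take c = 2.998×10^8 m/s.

d ≈ 8.27 m

γ = 1/√(1 − 0.912²) = 2.4379
Dilated lifetime: Δt = γτ₀ = 2.4379 × 12.4 ns = 30.230 ns
d = vΔt = 0.912c × 30.230 ns = 2.7342×10^8 m/s × 3.0230×10^-8 s = 8.27 m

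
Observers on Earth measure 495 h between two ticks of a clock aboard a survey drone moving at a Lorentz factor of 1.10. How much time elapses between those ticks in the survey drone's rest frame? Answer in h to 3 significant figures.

γ = 1.10 (given)
Proper time: τ₀ = Δt/γ = 495/1.10 = 450 h

τ₀ ≈ 450 h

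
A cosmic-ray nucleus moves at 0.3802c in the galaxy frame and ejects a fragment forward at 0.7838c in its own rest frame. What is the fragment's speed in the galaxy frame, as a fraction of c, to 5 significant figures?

u ≈ 0.89676c

Compose boost 2: (0.7838 + 0.3802)/(1 + 0.7838×0.3802) = 1.1640/1.298001 = 0.89676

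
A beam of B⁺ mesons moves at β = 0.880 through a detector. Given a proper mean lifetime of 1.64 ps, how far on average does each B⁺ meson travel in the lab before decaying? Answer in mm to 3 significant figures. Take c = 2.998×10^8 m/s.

d ≈ 0.911 mm

γ = 1/√(1 − 0.880²) = 2.1054
Dilated lifetime: Δt = γτ₀ = 2.1054 × 1.64 ps = 3.4528 ps
d = vΔt = 0.880c × 3.4528 ps = 2.6382×10^8 m/s × 3.4528×10^-12 s = 0.911 mm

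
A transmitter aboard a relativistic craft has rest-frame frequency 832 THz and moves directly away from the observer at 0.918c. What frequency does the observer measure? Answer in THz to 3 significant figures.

Relativistic Doppler: f_obs = f_src √((1−β)/(1+β))
= 832 × √(0.082000/1.9180) = 832 × 0.20677 = 172 THz

f_obs ≈ 172 THz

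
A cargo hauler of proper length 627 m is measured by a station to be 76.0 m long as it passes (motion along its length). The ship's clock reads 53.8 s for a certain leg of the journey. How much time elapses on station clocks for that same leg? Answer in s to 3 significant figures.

Δt ≈ 444 s

Length contraction ⇒ γ = L₀/L = 627/76.0 = 8.2500
Time dilation: Δt = γτ₀ = 8.2500 × 53.8 s = 444 s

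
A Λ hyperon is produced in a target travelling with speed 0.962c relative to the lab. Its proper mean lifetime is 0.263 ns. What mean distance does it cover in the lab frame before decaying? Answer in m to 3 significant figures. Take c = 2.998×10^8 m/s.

d ≈ 0.278 m

γ = 1/√(1 − 0.962²) = 3.6623
Dilated lifetime: Δt = γτ₀ = 3.6623 × 0.263 ns = 0.96320 ns
d = vΔt = 0.962c × 0.96320 ns = 2.8841×10^8 m/s × 9.6320×10^-10 s = 0.278 m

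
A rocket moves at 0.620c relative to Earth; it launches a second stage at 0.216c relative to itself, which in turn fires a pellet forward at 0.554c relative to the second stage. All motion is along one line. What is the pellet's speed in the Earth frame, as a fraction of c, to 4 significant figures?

Compose boost 2: (0.216 + 0.620)/(1 + 0.216×0.620) = 0.8360/1.13392 = 0.737265
Compose boost 3: (0.554 + 0.737265)/(1 + 0.554×0.737265) = 1.29127/1.40845 = 0.9168

u ≈ 0.9168c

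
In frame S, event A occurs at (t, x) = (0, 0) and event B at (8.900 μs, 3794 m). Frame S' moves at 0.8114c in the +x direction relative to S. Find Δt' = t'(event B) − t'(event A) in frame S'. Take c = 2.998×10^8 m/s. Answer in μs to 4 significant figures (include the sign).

Δt' ≈ -2.341 μs

γ = 1/√(1 − 0.8114²) = 1.71089
Δt' = γ(Δt − vΔx/c²) = 1.71089 × (8.900 μs − 0.8114×3794 m / (2.998×10^8 m/s))
= 1.71089 × (-1.36835 μs) = -2.341 μs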